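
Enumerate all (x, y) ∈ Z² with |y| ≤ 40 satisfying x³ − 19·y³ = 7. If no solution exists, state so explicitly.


The equation is x³ - 19y³ = 7. For fixed y, x³ = 19·y³ + 7, so a solution requires the RHS to be a perfect cube.
Strategy: iterate y from -40 to 40, compute RHS = 19·y³ + 7, and check whether it is a (positive or negative) perfect cube.
Check small values of y:
  y = 0: RHS = 7 is not a perfect cube.
  y = 1: RHS = 26 is not a perfect cube.
  y = -1: RHS = -12 is not a perfect cube.
  y = 2: RHS = 159 is not a perfect cube.
  y = -2: RHS = -145 is not a perfect cube.
  y = 3: RHS = 520 is not a perfect cube.
  y = -3: RHS = -506 is not a perfect cube.
Continuing the search up to |y| = 40 finds no solutions either.
No (x, y) in the scanned range satisfies the equation.

No integer solutions with |y| ≤ 40.


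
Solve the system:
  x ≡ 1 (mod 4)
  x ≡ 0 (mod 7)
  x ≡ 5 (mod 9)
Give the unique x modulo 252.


Moduli 4, 7, 9 are pairwise coprime; by CRT there is a unique solution modulo M = 4 · 7 · 9 = 252.
Solve pairwise, accumulating the modulus:
  Start with x ≡ 1 (mod 4).
  Combine with x ≡ 0 (mod 7): since gcd(4, 7) = 1, we get a unique residue mod 28.
    Write x = 1 + 4·t and substitute into x ≡ 0 (mod 7): 4·t ≡ 0 − 1 = -1 (mod 7).
    Reduce coefficients mod 7: 4·t ≡ 6 (mod 7).
    The inverse of 4 mod 7 is 2 (since 4·2 = 8 = 1·7 + 1), so t ≡ 2·6 = 12 ≡ 5 (mod 7).
    Then x = 1 + 4·5 = 21, valid modulo lcm(4, 7) = 28: x ≡ 21 (mod 28).
  Combine with x ≡ 5 (mod 9): since gcd(28, 9) = 1, we get a unique residue mod 252.
    Write x = 21 + 28·t and substitute into x ≡ 5 (mod 9): 28·t ≡ 5 − 21 = -16 (mod 9).
    Reduce coefficients mod 9: 1·t ≡ 2 (mod 9).
    So t ≡ 2 (mod 9).
    Then x = 21 + 28·2 = 77, valid modulo lcm(28, 9) = 252: x ≡ 77 (mod 252).
Verify: 77 mod 4 = 1 ✓, 77 mod 7 = 0 ✓, 77 mod 9 = 5 ✓.

x ≡ 77 (mod 252).


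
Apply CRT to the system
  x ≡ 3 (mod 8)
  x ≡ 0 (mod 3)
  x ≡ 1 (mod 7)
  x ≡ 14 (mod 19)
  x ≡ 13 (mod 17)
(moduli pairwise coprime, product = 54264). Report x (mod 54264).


Product of moduli M = 8 · 3 · 7 · 19 · 17 = 54264.
Merge one congruence at a time:
  Start: x ≡ 3 (mod 8).
  Combine with x ≡ 0 (mod 3); new modulus lcm = 24.
    Write x = 3 + 8·t and substitute into x ≡ 0 (mod 3): 8·t ≡ 0 − 3 = -3 (mod 3).
    Reduce coefficients mod 3: 2·t ≡ 0 (mod 3).
    The inverse of 2 mod 3 is 2 (since 2·2 = 4 = 1·3 + 1), so t ≡ 2·0 = 0 ≡ 0 (mod 3).
    Then x = 3 + 8·0 = 3, valid modulo lcm(8, 3) = 24: x ≡ 3 (mod 24).
  Combine with x ≡ 1 (mod 7); new modulus lcm = 168.
    Write x = 3 + 24·t and substitute into x ≡ 1 (mod 7): 24·t ≡ 1 − 3 = -2 (mod 7).
    Reduce coefficients mod 7: 3·t ≡ 5 (mod 7).
    The inverse of 3 mod 7 is 5 (since 3·5 = 15 = 2·7 + 1), so t ≡ 5·5 = 25 ≡ 4 (mod 7).
    Then x = 3 + 24·4 = 99, valid modulo lcm(24, 7) = 168: x ≡ 99 (mod 168).
  Combine with x ≡ 14 (mod 19); new modulus lcm = 3192.
    Write x = 99 + 168·t and substitute into x ≡ 14 (mod 19): 168·t ≡ 14 − 99 = -85 (mod 19).
    Reduce coefficients mod 19: 16·t ≡ 10 (mod 19).
    The inverse of 16 mod 19 is 6 (since 16·6 = 96 = 5·19 + 1), so t ≡ 6·10 = 60 ≡ 3 (mod 19).
    Then x = 99 + 168·3 = 603, valid modulo lcm(168, 19) = 3192: x ≡ 603 (mod 3192).
  Combine with x ≡ 13 (mod 17); new modulus lcm = 54264.
    Write x = 603 + 3192·t and substitute into x ≡ 13 (mod 17): 3192·t ≡ 13 − 603 = -590 (mod 17).
    Reduce coefficients mod 17: 13·t ≡ 5 (mod 17).
    The inverse of 13 mod 17 is 4 (since 13·4 = 52 = 3·17 + 1), so t ≡ 4·5 = 20 ≡ 3 (mod 17).
    Then x = 603 + 3192·3 = 10179, valid modulo lcm(3192, 17) = 54264: x ≡ 10179 (mod 54264).
Verify against each original: 10179 mod 8 = 3, 10179 mod 3 = 0, 10179 mod 7 = 1, 10179 mod 19 = 14, 10179 mod 17 = 13.

x ≡ 10179 (mod 54264).


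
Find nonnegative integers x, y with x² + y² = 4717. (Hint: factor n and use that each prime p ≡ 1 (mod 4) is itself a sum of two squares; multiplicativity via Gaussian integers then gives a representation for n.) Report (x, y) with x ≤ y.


Step 1: Factor n = 4717 = 53 · 89.
Step 2: Check the mod-4 condition on each prime factor: 53 ≡ 1 (mod 4), exponent 1; 89 ≡ 1 (mod 4), exponent 1.
All primes ≡ 3 (mod 4) appear to even exponent (or don't appear), so by the two-squares theorem n IS expressible as a sum of two squares.
Step 3: Build a representation. Here n = 53 · 89 is a product of primes ≡ 1 (mod 4). Each prime p ≡ 1 (mod 4) is itself a sum of two squares; find a² by testing p − a² for a perfect square:
  53: 53 − 1² = 52, 53 − 2² = 49 = 7² ⇒ 53 = 2² + 7².
  89: 89 − 1² = 88, 89 − 2² = 85, 89 − 3² = 80, 89 − 4² = 73, 89 − 5² = 64 = 8² ⇒ 89 = 5² + 8².
  Combine using the Brahmagupta–Fibonacci identity (a² + b²)(c² + d²) = (ac − bd)² + (ad + bc)² = (ac + bd)² + (ad − bc)²:
  53 · 89 = 4717: from (2² + 7²)(5² + 8²), take (2·5 − 7·8, 2·8 + 7·5) = (10 − 56, 16 + 35) = (-46, 51); dropping signs (only squares matter) gives (46, 51); check 46² + 51² = 2116 + 2601 = 4717 ✓.
Step 4: Order so x ≤ y and verify: 46² + 51² = 2116 + 2601 = 4717 = n. ✓

n = 4717 = 46² + 51² (one valid representation with x ≤ y).


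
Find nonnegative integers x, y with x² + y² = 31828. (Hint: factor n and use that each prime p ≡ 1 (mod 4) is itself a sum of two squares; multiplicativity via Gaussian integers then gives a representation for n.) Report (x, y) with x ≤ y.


Step 1: Factor n = 31828 = 2^2 · 73 · 109.
Step 2: Check the mod-4 condition on each prime factor: 2 = 2 (special); 73 ≡ 1 (mod 4), exponent 1; 109 ≡ 1 (mod 4), exponent 1.
All primes ≡ 3 (mod 4) appear to even exponent (or don't appear), so by the two-squares theorem n IS expressible as a sum of two squares.
Step 3: Build a representation. Group n = k² · m with k = 2 and m = 73 · 109 = 7957 (a product of primes ≡ 1 (mod 4)); a representation of m scales to one of n via (k·x)² + (k·y)² = k²(x² + y²). Each prime p ≡ 1 (mod 4) is itself a sum of two squares; find a² by testing p − a² for a perfect square:
  73: 73 − 1² = 72, 73 − 2² = 69, 73 − 3² = 64 = 8² ⇒ 73 = 3² + 8².
  109: 109 − 1² = 108, 109 − 2² = 105, 109 − 3² = 100 = 10² ⇒ 109 = 3² + 10².
  Combine using the Brahmagupta–Fibonacci identity (a² + b²)(c² + d²) = (ac − bd)² + (ad + bc)² = (ac + bd)² + (ad − bc)²:
  73 · 109 = 7957: from (3² + 8²)(3² + 10²), take (3·3 − 8·10, 3·10 + 8·3) = (9 − 80, 30 + 24) = (-71, 54); dropping signs (only squares matter) gives (71, 54); check 71² + 54² = 5041 + 2916 = 7957 ✓.
  Scale by k = 2: (2·71, 2·54) = (142, 108).
Step 4: Order so x ≤ y and verify: 108² + 142² = 11664 + 20164 = 31828 = n. ✓

n = 31828 = 108² + 142² (one valid representation with x ≤ y).


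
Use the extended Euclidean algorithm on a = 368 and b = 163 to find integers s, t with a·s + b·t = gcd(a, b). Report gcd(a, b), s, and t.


Euclidean algorithm on (368, 163) — divide until remainder is 0:
  368 = 2 · 163 + 42
  163 = 3 · 42 + 37
  42 = 1 · 37 + 5
  37 = 7 · 5 + 2
  5 = 2 · 2 + 1
  2 = 2 · 1 + 0
gcd(368, 163) = 1.
Track Bezout coefficients alongside the remainders: start with r₀ = 368 = a·1 + b·0 (s = 1, t = 0) and r₁ = 163 = a·0 + b·1 (s = 0, t = 1); each new remainder r_{k+1} = r_{k-1} − q_k·r_k inherits s_{k+1} = s_{k-1} − q_k·s_k, t_{k+1} = t_{k-1} − q_k·t_k, so r_k = a·s_k + b·t_k at every step:
  q = 2: r = 42, s = 1 − 2·0 = 1, t = 0 − 2·1 = -2  (check: 368·1 + 163·(-2) = 42)
  q = 3: r = 37, s = 0 − 3·1 = -3, t = 1 − 3·(-2) = 7  (check: 368·(-3) + 163·7 = 37)
  q = 1: r = 5, s = 1 − 1·(-3) = 4, t = -2 − 1·7 = -9  (check: 368·4 + 163·(-9) = 5)
  q = 7: r = 2, s = -3 − 7·4 = -31, t = 7 − 7·(-9) = 70  (check: 368·(-31) + 163·70 = 2)
  q = 2: r = 1, s = 4 − 2·(-31) = 66, t = -9 − 2·70 = -149  (check: 368·66 + 163·(-149) = 1)
The row with r = 1 (the gcd) gives the Bezout coefficients s = 66, t = -149.
Result: 368 · (66) + 163 · (-149) = 1.

gcd(368, 163) = 1; s = 66, t = -149 (check: 368·66 + 163·(-149) = 1).


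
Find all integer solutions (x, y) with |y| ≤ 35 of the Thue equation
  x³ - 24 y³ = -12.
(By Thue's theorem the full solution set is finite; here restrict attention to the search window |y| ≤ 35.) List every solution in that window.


The equation is x³ - 24y³ = -12. For fixed y, x³ = 24·y³ − 12, so a solution requires the RHS to be a perfect cube.
Strategy: iterate y from -35 to 35, compute RHS = 24·y³ − 12, and check whether it is a (positive or negative) perfect cube.
Check small values of y:
  y = 0: RHS = -12 is not a perfect cube.
  y = 1: RHS = 12 is not a perfect cube.
  y = -1: RHS = -36 is not a perfect cube.
  y = 2: RHS = 180 is not a perfect cube.
  y = -2: RHS = -204 is not a perfect cube.
  y = 3: RHS = 636 is not a perfect cube.
  y = -3: RHS = -660 is not a perfect cube.
Continuing the search up to |y| = 35 finds no solutions either.
No (x, y) in the scanned range satisfies the equation.

No integer solutions with |y| ≤ 35.


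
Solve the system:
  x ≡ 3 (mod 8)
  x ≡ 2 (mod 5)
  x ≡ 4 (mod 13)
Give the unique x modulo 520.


Moduli 8, 5, 13 are pairwise coprime; by CRT there is a unique solution modulo M = 8 · 5 · 13 = 520.
Solve pairwise, accumulating the modulus:
  Start with x ≡ 3 (mod 8).
  Combine with x ≡ 2 (mod 5): since gcd(8, 5) = 1, we get a unique residue mod 40.
    Write x = 3 + 8·t and substitute into x ≡ 2 (mod 5): 8·t ≡ 2 − 3 = -1 (mod 5).
    Reduce coefficients mod 5: 3·t ≡ 4 (mod 5).
    The inverse of 3 mod 5 is 2 (since 3·2 = 6 = 1·5 + 1), so t ≡ 2·4 = 8 ≡ 3 (mod 5).
    Then x = 3 + 8·3 = 27, valid modulo lcm(8, 5) = 40: x ≡ 27 (mod 40).
  Combine with x ≡ 4 (mod 13): since gcd(40, 13) = 1, we get a unique residue mod 520.
    Write x = 27 + 40·t and substitute into x ≡ 4 (mod 13): 40·t ≡ 4 − 27 = -23 (mod 13).
    Reduce coefficients mod 13: 1·t ≡ 3 (mod 13).
    So t ≡ 3 (mod 13).
    Then x = 27 + 40·3 = 147, valid modulo lcm(40, 13) = 520: x ≡ 147 (mod 520).
Verify: 147 mod 8 = 3 ✓, 147 mod 5 = 2 ✓, 147 mod 13 = 4 ✓.

x ≡ 147 (mod 520).


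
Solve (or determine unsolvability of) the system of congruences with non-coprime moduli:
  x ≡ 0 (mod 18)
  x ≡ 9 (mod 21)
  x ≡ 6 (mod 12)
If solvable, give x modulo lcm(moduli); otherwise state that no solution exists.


Moduli 18, 21, 12 are not pairwise coprime, so CRT works modulo lcm(m_i) when all pairwise compatibility conditions hold.
Pairwise compatibility: gcd(m_i, m_j) must divide a_i - a_j for every pair.
Merge one congruence at a time:
  Start: x ≡ 0 (mod 18).
  Combine with x ≡ 9 (mod 21): gcd(18, 21) = 3; 9 - 0 = 9, which IS divisible by 3, so compatible.
    Write x = 0 + 18·t and substitute into x ≡ 9 (mod 21): 18·t ≡ 9 − 0 = 9 (mod 21).
    Divide the congruence (and modulus) by g = 3: 6·t ≡ 3 (mod 7).
    The inverse of 6 mod 7 is 6 (since 6·6 = 36 = 5·7 + 1), so t ≡ 6·3 = 18 ≡ 4 (mod 7).
    Then x = 0 + 18·4 = 72, valid modulo lcm(18, 21) = 126: x ≡ 72 (mod 126).
  Combine with x ≡ 6 (mod 12): gcd(126, 12) = 6; 6 - 72 = -66, which IS divisible by 6, so compatible.
    Write x = 72 + 126·t and substitute into x ≡ 6 (mod 12): 126·t ≡ 6 − 72 = -66 (mod 12).
    Divide the congruence (and modulus) by g = 6: 21·t ≡ -11 (mod 2).
    Reduce coefficients mod 2: 1·t ≡ 1 (mod 2).
    So t ≡ 1 (mod 2).
    Then x = 72 + 126·1 = 198, valid modulo lcm(126, 12) = 252: x ≡ 198 (mod 252).
Verify: 198 mod 18 = 0, 198 mod 21 = 9, 198 mod 12 = 6.

x ≡ 198 (mod 252).


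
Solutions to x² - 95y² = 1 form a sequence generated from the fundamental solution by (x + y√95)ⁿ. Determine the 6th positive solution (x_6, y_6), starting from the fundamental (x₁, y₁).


Step 1: Find the fundamental solution (x₁, y₁) of x² - 95y² = 1.
  Expand √95 as a continued fraction. a₀ = ⌊√95⌋ = 9; iterate m_{k+1} = d_k·a_k − m_k, d_{k+1} = (95 − m_{k+1}²)/d_k, a_{k+1} = ⌊(a₀ + m_{k+1})/d_{k+1}⌋ (starting m₀ = 0, d₀ = 1), with convergents p_k = a_k·p_{k-1} + p_{k-2}, q_k = a_k·q_{k-1} + q_{k-2} (p₋₁ = 1, q₋₁ = 0):
  k = 0: a₀ = 9; p₀/q₀ = 9/1; p₀² − 95·q₀² = 81 − 95 = -14.
  k = 1: m = 9, d = 14, a = ⌊(9 + 9)/14⌋ = 1; p/q = (1·9 + 1)/(1·1 + 0) = 10/1; p² − 95·q² = 100 − 95 = 5.
  k = 2: m = 5, d = 5, a = ⌊(9 + 5)/5⌋ = 2; p/q = (2·10 + 9)/(2·1 + 1) = 29/3; p² − 95·q² = 841 − 855 = -14.
  k = 3: m = 5, d = 14, a = ⌊(9 + 5)/14⌋ = 1; p/q = (1·29 + 10)/(1·3 + 1) = 39/4; p² − 95·q² = 1521 − 1520 = 1.
  The first convergent with p² − 95·q² = 1 gives the fundamental solution (x₁, y₁) = (39, 4).
Step 2: Apply the recurrence (x_{n+1}, y_{n+1}) = (x₁x_n + 95y₁y_n, x₁y_n + y₁x_n) repeatedly.
  From (x_1, y_1) = (39, 4): x_2 = 39·39 + 95·4·4 = 3041; y_2 = 39·4 + 4·39 = 312.
  From (x_2, y_2) = (3041, 312): x_3 = 39·3041 + 95·4·312 = 237159; y_3 = 39·312 + 4·3041 = 24332.
  From (x_3, y_3) = (237159, 24332): x_4 = 39·237159 + 95·4·24332 = 18495361; y_4 = 39·24332 + 4·237159 = 1897584.
  From (x_4, y_4) = (18495361, 1897584): x_5 = 39·18495361 + 95·4·1897584 = 1442400999; y_5 = 39·1897584 + 4·18495361 = 147987220.
  From (x_5, y_5) = (1442400999, 147987220): x_6 = 39·1442400999 + 95·4·147987220 = 112488782561; y_6 = 39·147987220 + 4·1442400999 = 11541105576.
Step 3: Verify x_6² - 95·y_6² = 12653726202055937718721 - 12653726202055937718720 = 1 (should be 1). ✓

(x_1, y_1) = (39, 4); (x_6, y_6) = (112488782561, 11541105576).


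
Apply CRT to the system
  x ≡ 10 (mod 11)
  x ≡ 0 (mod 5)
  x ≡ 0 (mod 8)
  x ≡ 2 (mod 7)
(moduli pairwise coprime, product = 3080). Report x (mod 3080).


Product of moduli M = 11 · 5 · 8 · 7 = 3080.
Merge one congruence at a time:
  Start: x ≡ 10 (mod 11).
  Combine with x ≡ 0 (mod 5); new modulus lcm = 55.
    Write x = 10 + 11·t and substitute into x ≡ 0 (mod 5): 11·t ≡ 0 − 10 = -10 (mod 5).
    Reduce coefficients mod 5: 1·t ≡ 0 (mod 5).
    So t ≡ 0 (mod 5).
    Then x = 10 + 11·0 = 10, valid modulo lcm(11, 5) = 55: x ≡ 10 (mod 55).
  Combine with x ≡ 0 (mod 8); new modulus lcm = 440.
    Write x = 10 + 55·t and substitute into x ≡ 0 (mod 8): 55·t ≡ 0 − 10 = -10 (mod 8).
    Reduce coefficients mod 8: 7·t ≡ 6 (mod 8).
    The inverse of 7 mod 8 is 7 (since 7·7 = 49 = 6·8 + 1), so t ≡ 7·6 = 42 ≡ 2 (mod 8).
    Then x = 10 + 55·2 = 120, valid modulo lcm(55, 8) = 440: x ≡ 120 (mod 440).
  Combine with x ≡ 2 (mod 7); new modulus lcm = 3080.
    Write x = 120 + 440·t and substitute into x ≡ 2 (mod 7): 440·t ≡ 2 − 120 = -118 (mod 7).
    Reduce coefficients mod 7: 6·t ≡ 1 (mod 7).
    The inverse of 6 mod 7 is 6 (since 6·6 = 36 = 5·7 + 1), so t ≡ 6·1 = 6 ≡ 6 (mod 7).
    Then x = 120 + 440·6 = 2760, valid modulo lcm(440, 7) = 3080: x ≡ 2760 (mod 3080).
Verify against each original: 2760 mod 11 = 10, 2760 mod 5 = 0, 2760 mod 8 = 0, 2760 mod 7 = 2.

x ≡ 2760 (mod 3080).


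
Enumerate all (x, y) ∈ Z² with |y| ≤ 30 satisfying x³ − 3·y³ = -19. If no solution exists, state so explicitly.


The equation is x³ - 3y³ = -19. For fixed y, x³ = 3·y³ − 19, so a solution requires the RHS to be a perfect cube.
Strategy: iterate y from -30 to 30, compute RHS = 3·y³ − 19, and check whether it is a (positive or negative) perfect cube.
Check small values of y:
  y = 0: RHS = -19 is not a perfect cube.
  y = 1: RHS = -16 is not a perfect cube.
  y = -1: RHS = -22 is not a perfect cube.
  y = 2: RHS = 5 is not a perfect cube.
  y = -2: RHS = -43 is not a perfect cube.
  y = 3: RHS = 62 is not a perfect cube.
  y = -3: RHS = -100 is not a perfect cube.
Continuing the search up to |y| = 30 finds no solutions either.
No (x, y) in the scanned range satisfies the equation.

No integer solutions with |y| ≤ 30.


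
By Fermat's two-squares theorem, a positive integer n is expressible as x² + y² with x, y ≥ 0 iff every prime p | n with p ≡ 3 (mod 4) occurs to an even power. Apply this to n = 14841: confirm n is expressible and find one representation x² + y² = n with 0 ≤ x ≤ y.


Step 1: Factor n = 14841 = 3^2 · 17 · 97.
Step 2: Check the mod-4 condition on each prime factor: 3 ≡ 3 (mod 4), exponent 2 (must be even); 17 ≡ 1 (mod 4), exponent 1; 97 ≡ 1 (mod 4), exponent 1.
All primes ≡ 3 (mod 4) appear to even exponent (or don't appear), so by the two-squares theorem n IS expressible as a sum of two squares.
Step 3: Build a representation. Group n = k² · m with k = 3 and m = 17 · 97 = 1649 (a product of primes ≡ 1 (mod 4)); a representation of m scales to one of n via (k·x)² + (k·y)² = k²(x² + y²). Each prime p ≡ 1 (mod 4) is itself a sum of two squares; find a² by testing p − a² for a perfect square:
  17: 17 − 1² = 16 = 4² ⇒ 17 = 1² + 4².
  97: 97 − 1² = 96, 97 − 2² = 93, 97 − 3² = 88, 97 − 4² = 81 = 9² ⇒ 97 = 4² + 9².
  Combine using the Brahmagupta–Fibonacci identity (a² + b²)(c² + d²) = (ac − bd)² + (ad + bc)² = (ac + bd)² + (ad − bc)²:
  17 · 97 = 1649: from (1² + 4²)(4² + 9²), take (1·4 − 4·9, 1·9 + 4·4) = (4 − 36, 9 + 16) = (-32, 25); dropping signs (only squares matter) gives (32, 25); check 32² + 25² = 1024 + 625 = 1649 ✓.
  Scale by k = 3: (3·32, 3·25) = (96, 75).
Step 4: Order so x ≤ y and verify: 75² + 96² = 5625 + 9216 = 14841 = n. ✓

n = 14841 = 75² + 96² (one valid representation with x ≤ y).


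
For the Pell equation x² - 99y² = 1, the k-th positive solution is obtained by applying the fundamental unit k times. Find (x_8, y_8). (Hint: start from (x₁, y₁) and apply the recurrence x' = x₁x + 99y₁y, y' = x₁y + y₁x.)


Step 1: Find the fundamental solution (x₁, y₁) of x² - 99y² = 1.
  Expand √99 as a continued fraction. a₀ = ⌊√99⌋ = 9; iterate m_{k+1} = d_k·a_k − m_k, d_{k+1} = (99 − m_{k+1}²)/d_k, a_{k+1} = ⌊(a₀ + m_{k+1})/d_{k+1}⌋ (starting m₀ = 0, d₀ = 1), with convergents p_k = a_k·p_{k-1} + p_{k-2}, q_k = a_k·q_{k-1} + q_{k-2} (p₋₁ = 1, q₋₁ = 0):
  k = 0: a₀ = 9; p₀/q₀ = 9/1; p₀² − 99·q₀² = 81 − 99 = -18.
  k = 1: m = 9, d = 18, a = ⌊(9 + 9)/18⌋ = 1; p/q = (1·9 + 1)/(1·1 + 0) = 10/1; p² − 99·q² = 100 − 99 = 1.
  The first convergent with p² − 99·q² = 1 gives the fundamental solution (x₁, y₁) = (10, 1).
Step 2: Apply the recurrence (x_{n+1}, y_{n+1}) = (x₁x_n + 99y₁y_n, x₁y_n + y₁x_n) repeatedly.
  From (x_1, y_1) = (10, 1): x_2 = 10·10 + 99·1·1 = 199; y_2 = 10·1 + 1·10 = 20.
  From (x_2, y_2) = (199, 20): x_3 = 10·199 + 99·1·20 = 3970; y_3 = 10·20 + 1·199 = 399.
  From (x_3, y_3) = (3970, 399): x_4 = 10·3970 + 99·1·399 = 79201; y_4 = 10·399 + 1·3970 = 7960.
  From (x_4, y_4) = (79201, 7960): x_5 = 10·79201 + 99·1·7960 = 1580050; y_5 = 10·7960 + 1·79201 = 158801.
  From (x_5, y_5) = (1580050, 158801): x_6 = 10·1580050 + 99·1·158801 = 31521799; y_6 = 10·158801 + 1·1580050 = 3168060.
  From (x_6, y_6) = (31521799, 3168060): x_7 = 10·31521799 + 99·1·3168060 = 628855930; y_7 = 10·3168060 + 1·31521799 = 63202399.
  From (x_7, y_7) = (628855930, 63202399): x_8 = 10·628855930 + 99·1·63202399 = 12545596801; y_8 = 10·63202399 + 1·628855930 = 1260879920.
Step 3: Verify x_8² - 99·y_8² = 157391999093261433601 - 157391999093261433600 = 1 (should be 1). ✓

(x_1, y_1) = (10, 1); (x_8, y_8) = (12545596801, 1260879920).


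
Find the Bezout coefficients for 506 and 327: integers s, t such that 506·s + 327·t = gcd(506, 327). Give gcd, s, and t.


Euclidean algorithm on (506, 327) — divide until remainder is 0:
  506 = 1 · 327 + 179
  327 = 1 · 179 + 148
  179 = 1 · 148 + 31
  148 = 4 · 31 + 24
  31 = 1 · 24 + 7
  24 = 3 · 7 + 3
  7 = 2 · 3 + 1
  3 = 3 · 1 + 0
gcd(506, 327) = 1.
Track Bezout coefficients alongside the remainders: start with r₀ = 506 = a·1 + b·0 (s = 1, t = 0) and r₁ = 327 = a·0 + b·1 (s = 0, t = 1); each new remainder r_{k+1} = r_{k-1} − q_k·r_k inherits s_{k+1} = s_{k-1} − q_k·s_k, t_{k+1} = t_{k-1} − q_k·t_k, so r_k = a·s_k + b·t_k at every step:
  q = 1: r = 179, s = 1 − 1·0 = 1, t = 0 − 1·1 = -1  (check: 506·1 + 327·(-1) = 179)
  q = 1: r = 148, s = 0 − 1·1 = -1, t = 1 − 1·(-1) = 2  (check: 506·(-1) + 327·2 = 148)
  q = 1: r = 31, s = 1 − 1·(-1) = 2, t = -1 − 1·2 = -3  (check: 506·2 + 327·(-3) = 31)
  q = 4: r = 24, s = -1 − 4·2 = -9, t = 2 − 4·(-3) = 14  (check: 506·(-9) + 327·14 = 24)
  q = 1: r = 7, s = 2 − 1·(-9) = 11, t = -3 − 1·14 = -17  (check: 506·11 + 327·(-17) = 7)
  q = 3: r = 3, s = -9 − 3·11 = -42, t = 14 − 3·(-17) = 65  (check: 506·(-42) + 327·65 = 3)
  q = 2: r = 1, s = 11 − 2·(-42) = 95, t = -17 − 2·65 = -147  (check: 506·95 + 327·(-147) = 1)
The row with r = 1 (the gcd) gives the Bezout coefficients s = 95, t = -147.
Result: 506 · (95) + 327 · (-147) = 1.

gcd(506, 327) = 1; s = 95, t = -147 (check: 506·95 + 327·(-147) = 1).


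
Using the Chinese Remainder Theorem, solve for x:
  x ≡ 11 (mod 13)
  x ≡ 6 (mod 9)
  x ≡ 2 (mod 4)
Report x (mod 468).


Moduli 13, 9, 4 are pairwise coprime; by CRT there is a unique solution modulo M = 13 · 9 · 4 = 468.
Solve pairwise, accumulating the modulus:
  Start with x ≡ 11 (mod 13).
  Combine with x ≡ 6 (mod 9): since gcd(13, 9) = 1, we get a unique residue mod 117.
    Write x = 11 + 13·t and substitute into x ≡ 6 (mod 9): 13·t ≡ 6 − 11 = -5 (mod 9).
    Reduce coefficients mod 9: 4·t ≡ 4 (mod 9).
    The inverse of 4 mod 9 is 7 (since 4·7 = 28 = 3·9 + 1), so t ≡ 7·4 = 28 ≡ 1 (mod 9).
    Then x = 11 + 13·1 = 24, valid modulo lcm(13, 9) = 117: x ≡ 24 (mod 117).
  Combine with x ≡ 2 (mod 4): since gcd(117, 4) = 1, we get a unique residue mod 468.
    Write x = 24 + 117·t and substitute into x ≡ 2 (mod 4): 117·t ≡ 2 − 24 = -22 (mod 4).
    Reduce coefficients mod 4: 1·t ≡ 2 (mod 4).
    So t ≡ 2 (mod 4).
    Then x = 24 + 117·2 = 258, valid modulo lcm(117, 4) = 468: x ≡ 258 (mod 468).
Verify: 258 mod 13 = 11 ✓, 258 mod 9 = 6 ✓, 258 mod 4 = 2 ✓.

x ≡ 258 (mod 468).


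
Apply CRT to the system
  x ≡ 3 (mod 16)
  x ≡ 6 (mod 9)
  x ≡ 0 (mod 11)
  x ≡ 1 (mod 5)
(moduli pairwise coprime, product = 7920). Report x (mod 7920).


Product of moduli M = 16 · 9 · 11 · 5 = 7920.
Merge one congruence at a time:
  Start: x ≡ 3 (mod 16).
  Combine with x ≡ 6 (mod 9); new modulus lcm = 144.
    Write x = 3 + 16·t and substitute into x ≡ 6 (mod 9): 16·t ≡ 6 − 3 = 3 (mod 9).
    Reduce coefficients mod 9: 7·t ≡ 3 (mod 9).
    The inverse of 7 mod 9 is 4 (since 7·4 = 28 = 3·9 + 1), so t ≡ 4·3 = 12 ≡ 3 (mod 9).
    Then x = 3 + 16·3 = 51, valid modulo lcm(16, 9) = 144: x ≡ 51 (mod 144).
  Combine with x ≡ 0 (mod 11); new modulus lcm = 1584.
    Write x = 51 + 144·t and substitute into x ≡ 0 (mod 11): 144·t ≡ 0 − 51 = -51 (mod 11).
    Reduce coefficients mod 11: 1·t ≡ 4 (mod 11).
    So t ≡ 4 (mod 11).
    Then x = 51 + 144·4 = 627, valid modulo lcm(144, 11) = 1584: x ≡ 627 (mod 1584).
  Combine with x ≡ 1 (mod 5); new modulus lcm = 7920.
    Write x = 627 + 1584·t and substitute into x ≡ 1 (mod 5): 1584·t ≡ 1 − 627 = -626 (mod 5).
    Reduce coefficients mod 5: 4·t ≡ 4 (mod 5).
    The inverse of 4 mod 5 is 4 (since 4·4 = 16 = 3·5 + 1), so t ≡ 4·4 = 16 ≡ 1 (mod 5).
    Then x = 627 + 1584·1 = 2211, valid modulo lcm(1584, 5) = 7920: x ≡ 2211 (mod 7920).
Verify against each original: 2211 mod 16 = 3, 2211 mod 9 = 6, 2211 mod 11 = 0, 2211 mod 5 = 1.

x ≡ 2211 (mod 7920).


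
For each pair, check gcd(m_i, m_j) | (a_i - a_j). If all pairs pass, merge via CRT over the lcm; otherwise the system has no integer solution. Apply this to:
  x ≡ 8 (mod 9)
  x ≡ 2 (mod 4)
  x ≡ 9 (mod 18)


Moduli 9, 4, 18 are not pairwise coprime, so CRT works modulo lcm(m_i) when all pairwise compatibility conditions hold.
Pairwise compatibility: gcd(m_i, m_j) must divide a_i - a_j for every pair.
Merge one congruence at a time:
  Start: x ≡ 8 (mod 9).
  Combine with x ≡ 2 (mod 4): gcd(9, 4) = 1; 2 - 8 = -6, which IS divisible by 1, so compatible.
    Write x = 8 + 9·t and substitute into x ≡ 2 (mod 4): 9·t ≡ 2 − 8 = -6 (mod 4).
    Reduce coefficients mod 4: 1·t ≡ 2 (mod 4).
    So t ≡ 2 (mod 4).
    Then x = 8 + 9·2 = 26, valid modulo lcm(9, 4) = 36: x ≡ 26 (mod 36).
  Combine with x ≡ 9 (mod 18): gcd(36, 18) = 18, and 9 - 26 = -17 is NOT divisible by 18.
    ⇒ system is inconsistent (no integer solution).

No solution (the system is inconsistent).


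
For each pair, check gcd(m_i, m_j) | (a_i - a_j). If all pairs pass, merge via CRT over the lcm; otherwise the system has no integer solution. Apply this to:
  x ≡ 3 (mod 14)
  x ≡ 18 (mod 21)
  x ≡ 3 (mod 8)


Moduli 14, 21, 8 are not pairwise coprime, so CRT works modulo lcm(m_i) when all pairwise compatibility conditions hold.
Pairwise compatibility: gcd(m_i, m_j) must divide a_i - a_j for every pair.
Merge one congruence at a time:
  Start: x ≡ 3 (mod 14).
  Combine with x ≡ 18 (mod 21): gcd(14, 21) = 7, and 18 - 3 = 15 is NOT divisible by 7.
    ⇒ system is inconsistent (no integer solution).

No solution (the system is inconsistent).


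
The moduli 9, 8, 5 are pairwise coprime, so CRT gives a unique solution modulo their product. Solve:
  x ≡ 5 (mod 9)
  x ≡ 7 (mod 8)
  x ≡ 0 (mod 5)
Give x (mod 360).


Moduli 9, 8, 5 are pairwise coprime; by CRT there is a unique solution modulo M = 9 · 8 · 5 = 360.
Solve pairwise, accumulating the modulus:
  Start with x ≡ 5 (mod 9).
  Combine with x ≡ 7 (mod 8): since gcd(9, 8) = 1, we get a unique residue mod 72.
    Write x = 5 + 9·t and substitute into x ≡ 7 (mod 8): 9·t ≡ 7 − 5 = 2 (mod 8).
    Reduce coefficients mod 8: 1·t ≡ 2 (mod 8).
    So t ≡ 2 (mod 8).
    Then x = 5 + 9·2 = 23, valid modulo lcm(9, 8) = 72: x ≡ 23 (mod 72).
  Combine with x ≡ 0 (mod 5): since gcd(72, 5) = 1, we get a unique residue mod 360.
    Write x = 23 + 72·t and substitute into x ≡ 0 (mod 5): 72·t ≡ 0 − 23 = -23 (mod 5).
    Reduce coefficients mod 5: 2·t ≡ 2 (mod 5).
    The inverse of 2 mod 5 is 3 (since 2·3 = 6 = 1·5 + 1), so t ≡ 3·2 = 6 ≡ 1 (mod 5).
    Then x = 23 + 72·1 = 95, valid modulo lcm(72, 5) = 360: x ≡ 95 (mod 360).
Verify: 95 mod 9 = 5 ✓, 95 mod 8 = 7 ✓, 95 mod 5 = 0 ✓.

x ≡ 95 (mod 360).


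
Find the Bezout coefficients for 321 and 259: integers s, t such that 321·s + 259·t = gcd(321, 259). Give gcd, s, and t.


Euclidean algorithm on (321, 259) — divide until remainder is 0:
  321 = 1 · 259 + 62
  259 = 4 · 62 + 11
  62 = 5 · 11 + 7
  11 = 1 · 7 + 4
  7 = 1 · 4 + 3
  4 = 1 · 3 + 1
  3 = 3 · 1 + 0
gcd(321, 259) = 1.
Track Bezout coefficients alongside the remainders: start with r₀ = 321 = a·1 + b·0 (s = 1, t = 0) and r₁ = 259 = a·0 + b·1 (s = 0, t = 1); each new remainder r_{k+1} = r_{k-1} − q_k·r_k inherits s_{k+1} = s_{k-1} − q_k·s_k, t_{k+1} = t_{k-1} − q_k·t_k, so r_k = a·s_k + b·t_k at every step:
  q = 1: r = 62, s = 1 − 1·0 = 1, t = 0 − 1·1 = -1  (check: 321·1 + 259·(-1) = 62)
  q = 4: r = 11, s = 0 − 4·1 = -4, t = 1 − 4·(-1) = 5  (check: 321·(-4) + 259·5 = 11)
  q = 5: r = 7, s = 1 − 5·(-4) = 21, t = -1 − 5·5 = -26  (check: 321·21 + 259·(-26) = 7)
  q = 1: r = 4, s = -4 − 1·21 = -25, t = 5 − 1·(-26) = 31  (check: 321·(-25) + 259·31 = 4)
  q = 1: r = 3, s = 21 − 1·(-25) = 46, t = -26 − 1·31 = -57  (check: 321·46 + 259·(-57) = 3)
  q = 1: r = 1, s = -25 − 1·46 = -71, t = 31 − 1·(-57) = 88  (check: 321·(-71) + 259·88 = 1)
The row with r = 1 (the gcd) gives the Bezout coefficients s = -71, t = 88.
Result: 321 · (-71) + 259 · (88) = 1.

gcd(321, 259) = 1; s = -71, t = 88 (check: 321·(-71) + 259·88 = 1).


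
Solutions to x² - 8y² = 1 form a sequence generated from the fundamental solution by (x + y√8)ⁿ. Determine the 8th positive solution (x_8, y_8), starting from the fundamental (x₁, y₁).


Step 1: Find the fundamental solution (x₁, y₁) of x² - 8y² = 1.
  Expand √8 as a continued fraction. a₀ = ⌊√8⌋ = 2; iterate m_{k+1} = d_k·a_k − m_k, d_{k+1} = (8 − m_{k+1}²)/d_k, a_{k+1} = ⌊(a₀ + m_{k+1})/d_{k+1}⌋ (starting m₀ = 0, d₀ = 1), with convergents p_k = a_k·p_{k-1} + p_{k-2}, q_k = a_k·q_{k-1} + q_{k-2} (p₋₁ = 1, q₋₁ = 0):
  k = 0: a₀ = 2; p₀/q₀ = 2/1; p₀² − 8·q₀² = 4 − 8 = -4.
  k = 1: m = 2, d = 4, a = ⌊(2 + 2)/4⌋ = 1; p/q = (1·2 + 1)/(1·1 + 0) = 3/1; p² − 8·q² = 9 − 8 = 1.
  The first convergent with p² − 8·q² = 1 gives the fundamental solution (x₁, y₁) = (3, 1).
Step 2: Apply the recurrence (x_{n+1}, y_{n+1}) = (x₁x_n + 8y₁y_n, x₁y_n + y₁x_n) repeatedly.
  From (x_1, y_1) = (3, 1): x_2 = 3·3 + 8·1·1 = 17; y_2 = 3·1 + 1·3 = 6.
  From (x_2, y_2) = (17, 6): x_3 = 3·17 + 8·1·6 = 99; y_3 = 3·6 + 1·17 = 35.
  From (x_3, y_3) = (99, 35): x_4 = 3·99 + 8·1·35 = 577; y_4 = 3·35 + 1·99 = 204.
  From (x_4, y_4) = (577, 204): x_5 = 3·577 + 8·1·204 = 3363; y_5 = 3·204 + 1·577 = 1189.
  From (x_5, y_5) = (3363, 1189): x_6 = 3·3363 + 8·1·1189 = 19601; y_6 = 3·1189 + 1·3363 = 6930.
  From (x_6, y_6) = (19601, 6930): x_7 = 3·19601 + 8·1·6930 = 114243; y_7 = 3·6930 + 1·19601 = 40391.
  From (x_7, y_7) = (114243, 40391): x_8 = 3·114243 + 8·1·40391 = 665857; y_8 = 3·40391 + 1·114243 = 235416.
Step 3: Verify x_8² - 8·y_8² = 443365544449 - 443365544448 = 1 (should be 1). ✓

(x_1, y_1) = (3, 1); (x_8, y_8) = (665857, 235416).


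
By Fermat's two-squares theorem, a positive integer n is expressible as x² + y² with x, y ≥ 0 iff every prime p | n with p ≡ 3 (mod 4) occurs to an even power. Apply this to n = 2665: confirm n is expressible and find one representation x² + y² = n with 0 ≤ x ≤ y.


Step 1: Factor n = 2665 = 5 · 13 · 41.
Step 2: Check the mod-4 condition on each prime factor: 5 ≡ 1 (mod 4), exponent 1; 13 ≡ 1 (mod 4), exponent 1; 41 ≡ 1 (mod 4), exponent 1.
All primes ≡ 3 (mod 4) appear to even exponent (or don't appear), so by the two-squares theorem n IS expressible as a sum of two squares.
Step 3: Build a representation. Here n = 5 · 13 · 41 is a product of primes ≡ 1 (mod 4). Each prime p ≡ 1 (mod 4) is itself a sum of two squares; find a² by testing p − a² for a perfect square:
  5: 5 − 1² = 4 = 2² ⇒ 5 = 1² + 2².
  13: 13 − 1² = 12, 13 − 2² = 9 = 3² ⇒ 13 = 2² + 3².
  41: 41 − 1² = 40, 41 − 2² = 37, 41 − 3² = 32, 41 − 4² = 25 = 5² ⇒ 41 = 4² + 5².
  Combine using the Brahmagupta–Fibonacci identity (a² + b²)(c² + d²) = (ac − bd)² + (ad + bc)² = (ac + bd)² + (ad − bc)²:
  5 · 13 = 65: from (1² + 2²)(2² + 3²), take (1·2 − 2·3, 1·3 + 2·2) = (2 − 6, 3 + 4) = (-4, 7); dropping signs (only squares matter) gives (4, 7); check 4² + 7² = 16 + 49 = 65 ✓.
  65 · 41 = 2665: from (4² + 7²)(4² + 5²), take (4·4 − 7·5, 4·5 + 7·4) = (16 − 35, 20 + 28) = (-19, 48); dropping signs (only squares matter) gives (19, 48); check 19² + 48² = 361 + 2304 = 2665 ✓.
Step 4: Order so x ≤ y and verify: 19² + 48² = 361 + 2304 = 2665 = n. ✓

n = 2665 = 19² + 48² (one valid representation with x ≤ y).


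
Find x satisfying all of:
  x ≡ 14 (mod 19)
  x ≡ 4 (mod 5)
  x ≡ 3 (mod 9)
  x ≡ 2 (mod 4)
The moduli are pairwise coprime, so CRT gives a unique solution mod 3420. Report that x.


Product of moduli M = 19 · 5 · 9 · 4 = 3420.
Merge one congruence at a time:
  Start: x ≡ 14 (mod 19).
  Combine with x ≡ 4 (mod 5); new modulus lcm = 95.
    Write x = 14 + 19·t and substitute into x ≡ 4 (mod 5): 19·t ≡ 4 − 14 = -10 (mod 5).
    Reduce coefficients mod 5: 4·t ≡ 0 (mod 5).
    The inverse of 4 mod 5 is 4 (since 4·4 = 16 = 3·5 + 1), so t ≡ 4·0 = 0 ≡ 0 (mod 5).
    Then x = 14 + 19·0 = 14, valid modulo lcm(19, 5) = 95: x ≡ 14 (mod 95).
  Combine with x ≡ 3 (mod 9); new modulus lcm = 855.
    Write x = 14 + 95·t and substitute into x ≡ 3 (mod 9): 95·t ≡ 3 − 14 = -11 (mod 9).
    Reduce coefficients mod 9: 5·t ≡ 7 (mod 9).
    The inverse of 5 mod 9 is 2 (since 5·2 = 10 = 1·9 + 1), so t ≡ 2·7 = 14 ≡ 5 (mod 9).
    Then x = 14 + 95·5 = 489, valid modulo lcm(95, 9) = 855: x ≡ 489 (mod 855).
  Combine with x ≡ 2 (mod 4); new modulus lcm = 3420.
    Write x = 489 + 855·t and substitute into x ≡ 2 (mod 4): 855·t ≡ 2 − 489 = -487 (mod 4).
    Reduce coefficients mod 4: 3·t ≡ 1 (mod 4).
    The inverse of 3 mod 4 is 3 (since 3·3 = 9 = 2·4 + 1), so t ≡ 3·1 = 3 ≡ 3 (mod 4).
    Then x = 489 + 855·3 = 3054, valid modulo lcm(855, 4) = 3420: x ≡ 3054 (mod 3420).
Verify against each original: 3054 mod 19 = 14, 3054 mod 5 = 4, 3054 mod 9 = 3, 3054 mod 4 = 2.

x ≡ 3054 (mod 3420).


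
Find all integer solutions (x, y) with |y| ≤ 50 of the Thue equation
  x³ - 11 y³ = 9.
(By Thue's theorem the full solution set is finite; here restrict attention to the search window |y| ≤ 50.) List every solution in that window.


The equation is x³ - 11y³ = 9. For fixed y, x³ = 11·y³ + 9, so a solution requires the RHS to be a perfect cube.
Strategy: iterate y from -50 to 50, compute RHS = 11·y³ + 9, and check whether it is a (positive or negative) perfect cube.
Check small values of y:
  y = 0: RHS = 9 is not a perfect cube.
  y = 1: RHS = 20 is not a perfect cube.
  y = -1: RHS = -2 is not a perfect cube.
  y = 2: RHS = 97 is not a perfect cube.
  y = -2: RHS = -79 is not a perfect cube.
  y = 3: RHS = 306 is not a perfect cube.
  y = -3: RHS = -288 is not a perfect cube.
Continuing the search up to |y| = 50 finds no solutions either.
No (x, y) in the scanned range satisfies the equation.

No integer solutions with |y| ≤ 50.


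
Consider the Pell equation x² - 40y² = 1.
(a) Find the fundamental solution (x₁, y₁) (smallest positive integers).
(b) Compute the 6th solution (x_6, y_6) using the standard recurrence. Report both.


Step 1: Find the fundamental solution (x₁, y₁) of x² - 40y² = 1.
  Expand √40 as a continued fraction. a₀ = ⌊√40⌋ = 6; iterate m_{k+1} = d_k·a_k − m_k, d_{k+1} = (40 − m_{k+1}²)/d_k, a_{k+1} = ⌊(a₀ + m_{k+1})/d_{k+1}⌋ (starting m₀ = 0, d₀ = 1), with convergents p_k = a_k·p_{k-1} + p_{k-2}, q_k = a_k·q_{k-1} + q_{k-2} (p₋₁ = 1, q₋₁ = 0):
  k = 0: a₀ = 6; p₀/q₀ = 6/1; p₀² − 40·q₀² = 36 − 40 = -4.
  k = 1: m = 6, d = 4, a = ⌊(6 + 6)/4⌋ = 3; p/q = (3·6 + 1)/(3·1 + 0) = 19/3; p² − 40·q² = 361 − 360 = 1.
  The first convergent with p² − 40·q² = 1 gives the fundamental solution (x₁, y₁) = (19, 3).
Step 2: Apply the recurrence (x_{n+1}, y_{n+1}) = (x₁x_n + 40y₁y_n, x₁y_n + y₁x_n) repeatedly.
  From (x_1, y_1) = (19, 3): x_2 = 19·19 + 40·3·3 = 721; y_2 = 19·3 + 3·19 = 114.
  From (x_2, y_2) = (721, 114): x_3 = 19·721 + 40·3·114 = 27379; y_3 = 19·114 + 3·721 = 4329.
  From (x_3, y_3) = (27379, 4329): x_4 = 19·27379 + 40·3·4329 = 1039681; y_4 = 19·4329 + 3·27379 = 164388.
  From (x_4, y_4) = (1039681, 164388): x_5 = 19·1039681 + 40·3·164388 = 39480499; y_5 = 19·164388 + 3·1039681 = 6242415.
  From (x_5, y_5) = (39480499, 6242415): x_6 = 19·39480499 + 40·3·6242415 = 1499219281; y_6 = 19·6242415 + 3·39480499 = 237047382.
Step 3: Verify x_6² - 40·y_6² = 2247658452522156961 - 2247658452522156960 = 1 (should be 1). ✓

(x_1, y_1) = (19, 3); (x_6, y_6) = (1499219281, 237047382).


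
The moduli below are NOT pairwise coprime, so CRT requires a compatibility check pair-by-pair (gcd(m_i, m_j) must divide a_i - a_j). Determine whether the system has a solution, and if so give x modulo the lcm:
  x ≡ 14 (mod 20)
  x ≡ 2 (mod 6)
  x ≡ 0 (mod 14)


Moduli 20, 6, 14 are not pairwise coprime, so CRT works modulo lcm(m_i) when all pairwise compatibility conditions hold.
Pairwise compatibility: gcd(m_i, m_j) must divide a_i - a_j for every pair.
Merge one congruence at a time:
  Start: x ≡ 14 (mod 20).
  Combine with x ≡ 2 (mod 6): gcd(20, 6) = 2; 2 - 14 = -12, which IS divisible by 2, so compatible.
    Write x = 14 + 20·t and substitute into x ≡ 2 (mod 6): 20·t ≡ 2 − 14 = -12 (mod 6).
    Divide the congruence (and modulus) by g = 2: 10·t ≡ -6 (mod 3).
    Reduce coefficients mod 3: 1·t ≡ 0 (mod 3).
    So t ≡ 0 (mod 3).
    Then x = 14 + 20·0 = 14, valid modulo lcm(20, 6) = 60: x ≡ 14 (mod 60).
  Combine with x ≡ 0 (mod 14): gcd(60, 14) = 2; 0 - 14 = -14, which IS divisible by 2, so compatible.
    Write x = 14 + 60·t and substitute into x ≡ 0 (mod 14): 60·t ≡ 0 − 14 = -14 (mod 14).
    Divide the congruence (and modulus) by g = 2: 30·t ≡ -7 (mod 7).
    Reduce coefficients mod 7: 2·t ≡ 0 (mod 7).
    The inverse of 2 mod 7 is 4 (since 2·4 = 8 = 1·7 + 1), so t ≡ 4·0 = 0 ≡ 0 (mod 7).
    Then x = 14 + 60·0 = 14, valid modulo lcm(60, 14) = 420: x ≡ 14 (mod 420).
Verify: 14 mod 20 = 14, 14 mod 6 = 2, 14 mod 14 = 0.

x ≡ 14 (mod 420).


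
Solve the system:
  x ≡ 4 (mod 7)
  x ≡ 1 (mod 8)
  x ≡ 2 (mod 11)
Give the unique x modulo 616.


Moduli 7, 8, 11 are pairwise coprime; by CRT there is a unique solution modulo M = 7 · 8 · 11 = 616.
Solve pairwise, accumulating the modulus:
  Start with x ≡ 4 (mod 7).
  Combine with x ≡ 1 (mod 8): since gcd(7, 8) = 1, we get a unique residue mod 56.
    Write x = 4 + 7·t and substitute into x ≡ 1 (mod 8): 7·t ≡ 1 − 4 = -3 (mod 8).
    Reduce coefficients mod 8: 7·t ≡ 5 (mod 8).
    The inverse of 7 mod 8 is 7 (since 7·7 = 49 = 6·8 + 1), so t ≡ 7·5 = 35 ≡ 3 (mod 8).
    Then x = 4 + 7·3 = 25, valid modulo lcm(7, 8) = 56: x ≡ 25 (mod 56).
  Combine with x ≡ 2 (mod 11): since gcd(56, 11) = 1, we get a unique residue mod 616.
    Write x = 25 + 56·t and substitute into x ≡ 2 (mod 11): 56·t ≡ 2 − 25 = -23 (mod 11).
    Reduce coefficients mod 11: 1·t ≡ 10 (mod 11).
    So t ≡ 10 (mod 11).
    Then x = 25 + 56·10 = 585, valid modulo lcm(56, 11) = 616: x ≡ 585 (mod 616).
Verify: 585 mod 7 = 4 ✓, 585 mod 8 = 1 ✓, 585 mod 11 = 2 ✓.

x ≡ 585 (mod 616).


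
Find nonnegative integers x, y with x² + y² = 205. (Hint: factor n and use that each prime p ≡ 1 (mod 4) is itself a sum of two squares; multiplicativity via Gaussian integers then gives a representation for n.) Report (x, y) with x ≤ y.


Step 1: Factor n = 205 = 5 · 41.
Step 2: Check the mod-4 condition on each prime factor: 5 ≡ 1 (mod 4), exponent 1; 41 ≡ 1 (mod 4), exponent 1.
All primes ≡ 3 (mod 4) appear to even exponent (or don't appear), so by the two-squares theorem n IS expressible as a sum of two squares.
Step 3: Build a representation. Here n = 5 · 41 is a product of primes ≡ 1 (mod 4). Each prime p ≡ 1 (mod 4) is itself a sum of two squares; find a² by testing p − a² for a perfect square:
  5: 5 − 1² = 4 = 2² ⇒ 5 = 1² + 2².
  41: 41 − 1² = 40, 41 − 2² = 37, 41 − 3² = 32, 41 − 4² = 25 = 5² ⇒ 41 = 4² + 5².
  Combine using the Brahmagupta–Fibonacci identity (a² + b²)(c² + d²) = (ac − bd)² + (ad + bc)² = (ac + bd)² + (ad − bc)²:
  5 · 41 = 205: from (1² + 2²)(4² + 5²), take (1·4 − 2·5, 1·5 + 2·4) = (4 − 10, 5 + 8) = (-6, 13); dropping signs (only squares matter) gives (6, 13); check 6² + 13² = 36 + 169 = 205 ✓.
Step 4: Order so x ≤ y and verify: 6² + 13² = 36 + 169 = 205 = n. ✓

n = 205 = 6² + 13² (one valid representation with x ≤ y).


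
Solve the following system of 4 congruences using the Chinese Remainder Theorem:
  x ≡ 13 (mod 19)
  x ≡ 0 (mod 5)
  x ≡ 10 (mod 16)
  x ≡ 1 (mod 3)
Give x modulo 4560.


Product of moduli M = 19 · 5 · 16 · 3 = 4560.
Merge one congruence at a time:
  Start: x ≡ 13 (mod 19).
  Combine with x ≡ 0 (mod 5); new modulus lcm = 95.
    Write x = 13 + 19·t and substitute into x ≡ 0 (mod 5): 19·t ≡ 0 − 13 = -13 (mod 5).
    Reduce coefficients mod 5: 4·t ≡ 2 (mod 5).
    The inverse of 4 mod 5 is 4 (since 4·4 = 16 = 3·5 + 1), so t ≡ 4·2 = 8 ≡ 3 (mod 5).
    Then x = 13 + 19·3 = 70, valid modulo lcm(19, 5) = 95: x ≡ 70 (mod 95).
  Combine with x ≡ 10 (mod 16); new modulus lcm = 1520.
    Write x = 70 + 95·t and substitute into x ≡ 10 (mod 16): 95·t ≡ 10 − 70 = -60 (mod 16).
    Reduce coefficients mod 16: 15·t ≡ 4 (mod 16).
    The inverse of 15 mod 16 is 15 (since 15·15 = 225 = 14·16 + 1), so t ≡ 15·4 = 60 ≡ 12 (mod 16).
    Then x = 70 + 95·12 = 1210, valid modulo lcm(95, 16) = 1520: x ≡ 1210 (mod 1520).
  Combine with x ≡ 1 (mod 3); new modulus lcm = 4560.
    Write x = 1210 + 1520·t and substitute into x ≡ 1 (mod 3): 1520·t ≡ 1 − 1210 = -1209 (mod 3).
    Reduce coefficients mod 3: 2·t ≡ 0 (mod 3).
    The inverse of 2 mod 3 is 2 (since 2·2 = 4 = 1·3 + 1), so t ≡ 2·0 = 0 ≡ 0 (mod 3).
    Then x = 1210 + 1520·0 = 1210, valid modulo lcm(1520, 3) = 4560: x ≡ 1210 (mod 4560).
Verify against each original: 1210 mod 19 = 13, 1210 mod 5 = 0, 1210 mod 16 = 10, 1210 mod 3 = 1.

x ≡ 1210 (mod 4560).
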